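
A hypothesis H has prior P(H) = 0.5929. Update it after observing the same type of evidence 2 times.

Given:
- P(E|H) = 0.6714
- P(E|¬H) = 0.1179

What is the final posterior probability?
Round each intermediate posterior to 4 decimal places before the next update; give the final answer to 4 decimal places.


Sequential Bayesian updating:

Initial prior: P(H) = 0.5929

Update 1:
  P(E) = 0.6714 × 0.5929 + 0.1179 × 0.4071 = 0.39807306 + 0.04799709 = 0.44607015
  P(H|E) = 0.39807306 / 0.44607015 = 0.8924

Update 2:
  P(E) = 0.6714 × 0.8924 + 0.1179 × 0.1076 = 0.59915736 + 0.01268604 = 0.61184340
  P(H|E) = 0.59915736 / 0.61184340 = 0.9793

Final posterior: 0.9793


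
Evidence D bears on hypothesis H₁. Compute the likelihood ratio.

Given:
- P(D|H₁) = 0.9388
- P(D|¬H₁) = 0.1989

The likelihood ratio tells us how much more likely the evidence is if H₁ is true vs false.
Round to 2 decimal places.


Likelihood Ratio (LR) = P(D|H₁) / P(D|¬H₁)

LR = 0.9388 / 0.1989
   = 4.72

The evidence is 4.72 times more likely if H₁ is true than if H₁ is false.
LR > 1, so observing D raises the odds in favor of H₁.


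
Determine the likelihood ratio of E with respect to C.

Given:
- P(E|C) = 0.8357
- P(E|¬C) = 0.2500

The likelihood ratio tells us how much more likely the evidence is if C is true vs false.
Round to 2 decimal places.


Likelihood Ratio (LR) = P(E|C) / P(E|¬C)

LR = 0.8357 / 0.2500
   = 3.34

The evidence is 3.34 times more likely if C is true than if C is false.
LR > 1, so observing E raises the odds in favor of C.


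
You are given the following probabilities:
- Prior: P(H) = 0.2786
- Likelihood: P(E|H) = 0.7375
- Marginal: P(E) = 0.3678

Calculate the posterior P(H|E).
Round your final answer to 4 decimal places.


Using Bayes' theorem:

P(H|E) = P(E|H) × P(H) / P(E)
       = 0.7375 × 0.2786 / 0.3678
       = 0.20546750 / 0.3678
       = 0.5586

The evidence strengthens our belief in H.
Prior: 0.2786 → Posterior: 0.5586


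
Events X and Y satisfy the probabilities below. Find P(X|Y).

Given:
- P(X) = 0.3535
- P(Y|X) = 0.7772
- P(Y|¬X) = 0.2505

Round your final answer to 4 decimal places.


Bayes' theorem: P(X|Y) = P(Y|X) × P(X) / P(Y)

Step 1: Calculate P(Y) using law of total probability
P(Y) = P(Y|X)P(X) + P(Y|¬X)P(¬X)
     = 0.7772 × 0.3535 + 0.2505 × 0.6465
     = 0.27474020 + 0.16194825
     = 0.43668845

Step 2: Apply Bayes' theorem
P(X|Y) = P(Y|X) × P(X) / P(Y)
       = 0.27474020 / 0.43668845
       = 0.6291


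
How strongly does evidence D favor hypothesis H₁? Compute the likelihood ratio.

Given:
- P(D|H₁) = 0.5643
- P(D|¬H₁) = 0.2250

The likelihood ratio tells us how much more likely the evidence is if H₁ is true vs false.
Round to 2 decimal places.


Likelihood Ratio (LR) = P(D|H₁) / P(D|¬H₁)

LR = 0.5643 / 0.2250
   = 2.51

The evidence is 2.51 times more likely if H₁ is true than if H₁ is false.
LR > 1, so observing D raises the odds in favor of H₁.


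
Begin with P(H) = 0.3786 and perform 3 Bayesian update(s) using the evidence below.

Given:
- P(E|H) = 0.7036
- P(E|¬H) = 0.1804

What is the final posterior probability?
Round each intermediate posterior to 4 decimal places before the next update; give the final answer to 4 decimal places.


Sequential Bayesian updating:

Initial prior: P(H) = 0.3786

Update 1:
  P(E) = 0.7036 × 0.3786 + 0.1804 × 0.6214 = 0.26638296 + 0.11210056 = 0.37848352
  P(H|E) = 0.26638296 / 0.37848352 = 0.7038

Update 2:
  P(E) = 0.7036 × 0.7038 + 0.1804 × 0.2962 = 0.49519368 + 0.05343448 = 0.54862816
  P(H|E) = 0.49519368 / 0.54862816 = 0.9026

Update 3:
  P(E) = 0.7036 × 0.9026 + 0.1804 × 0.0974 = 0.63506936 + 0.01757096 = 0.65264032
  P(H|E) = 0.63506936 / 0.65264032 = 0.9731

Final posterior: 0.9731


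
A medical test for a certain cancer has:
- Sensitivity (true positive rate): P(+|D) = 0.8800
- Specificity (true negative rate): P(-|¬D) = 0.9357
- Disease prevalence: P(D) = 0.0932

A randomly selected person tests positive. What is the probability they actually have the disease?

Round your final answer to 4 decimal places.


Let D = has disease, + = positive test

Given:
- P(D) = 0.0932 (prevalence)
- P(+|D) = 0.8800 (sensitivity)
- P(-|¬D) = 0.9357 (specificity)
- P(+|¬D) = 0.0643 (false positive rate = 1 - specificity)

Step 1: Find P(+)
P(+) = P(+|D)P(D) + P(+|¬D)P(¬D)
     = 0.8800 × 0.0932 + 0.0643 × 0.9068
     = 0.08201600 + 0.05830724
     = 0.14032324

Step 2: Apply Bayes' theorem for P(D|+)
P(D|+) = P(+|D)P(D) / P(+)
       = 0.08201600 / 0.14032324
       = 0.5845


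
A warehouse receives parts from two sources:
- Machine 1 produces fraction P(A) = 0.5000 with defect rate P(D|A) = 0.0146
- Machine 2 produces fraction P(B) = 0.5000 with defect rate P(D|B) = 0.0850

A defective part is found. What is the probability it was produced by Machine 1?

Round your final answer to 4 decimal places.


Let A = from Machine 1, D = defective

Given:
- P(A) = 0.5000, P(B) = 0.5000
- P(D|A) = 0.0146, P(D|B) = 0.0850

Step 1: Find P(D)
P(D) = P(D|A)P(A) + P(D|B)P(B)
     = 0.0146 × 0.5000 + 0.0850 × 0.5000
     = 0.00730000 + 0.04250000
     = 0.04980000

Step 2: Apply Bayes' theorem
P(A|D) = P(D|A)P(A) / P(D)
       = 0.00730000 / 0.04980000
       = 0.1466


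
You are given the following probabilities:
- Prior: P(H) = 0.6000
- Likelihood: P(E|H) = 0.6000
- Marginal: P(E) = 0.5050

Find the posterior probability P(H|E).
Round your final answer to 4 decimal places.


Using Bayes' theorem:

P(H|E) = P(E|H) × P(H) / P(E)
       = 0.6000 × 0.6000 / 0.5050
       = 0.36000000 / 0.5050
       = 0.7129

The evidence strengthens our belief in H.
Prior: 0.6000 → Posterior: 0.7129


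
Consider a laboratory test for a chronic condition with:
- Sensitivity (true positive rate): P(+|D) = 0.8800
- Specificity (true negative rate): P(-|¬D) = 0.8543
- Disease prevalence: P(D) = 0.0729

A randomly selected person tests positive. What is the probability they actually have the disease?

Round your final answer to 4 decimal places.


Let D = has disease, + = positive test

Given:
- P(D) = 0.0729 (prevalence)
- P(+|D) = 0.8800 (sensitivity)
- P(-|¬D) = 0.8543 (specificity)
- P(+|¬D) = 0.1457 (false positive rate = 1 - specificity)

Step 1: Find P(+)
P(+) = P(+|D)P(D) + P(+|¬D)P(¬D)
     = 0.8800 × 0.0729 + 0.1457 × 0.9271
     = 0.06415200 + 0.13507847
     = 0.19923047

Step 2: Apply Bayes' theorem for P(D|+)
P(D|+) = P(+|D)P(D) / P(+)
       = 0.06415200 / 0.19923047
       = 0.3220


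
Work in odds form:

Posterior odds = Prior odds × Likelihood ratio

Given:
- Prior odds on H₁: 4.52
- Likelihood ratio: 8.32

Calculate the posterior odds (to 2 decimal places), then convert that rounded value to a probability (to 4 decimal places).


Step 1: Calculate posterior odds
Posterior odds = Prior odds × LR
               = 4.52 × 8.32
               = 37.61

Step 2: Convert to probability
P(H₁|E) = Posterior odds / (1 + Posterior odds)
       = 37.61 / (1 + 37.61)
       = 37.61 / 38.61
       = 0.9741

The evidence increased P(H₁) from 0.8188 to 0.9741.


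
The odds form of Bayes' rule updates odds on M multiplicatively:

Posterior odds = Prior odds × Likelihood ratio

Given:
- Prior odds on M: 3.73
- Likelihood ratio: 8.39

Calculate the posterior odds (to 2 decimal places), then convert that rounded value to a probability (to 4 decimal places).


Step 1: Calculate posterior odds
Posterior odds = Prior odds × LR
               = 3.73 × 8.39
               = 31.29

Step 2: Convert to probability
P(M|E) = Posterior odds / (1 + Posterior odds)
       = 31.29 / (1 + 31.29)
       = 31.29 / 32.29
       = 0.9690

The evidence increased P(M) from 0.7886 to 0.9690.


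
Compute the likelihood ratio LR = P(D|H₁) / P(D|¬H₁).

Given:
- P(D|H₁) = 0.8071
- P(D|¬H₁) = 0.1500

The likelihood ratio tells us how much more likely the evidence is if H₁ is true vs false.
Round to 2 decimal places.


Likelihood Ratio (LR) = P(D|H₁) / P(D|¬H₁)

LR = 0.8071 / 0.1500
   = 5.38

The evidence is 5.38 times more likely if H₁ is true than if H₁ is false.
Because LR exceeds 1, D is evidence for H₁.


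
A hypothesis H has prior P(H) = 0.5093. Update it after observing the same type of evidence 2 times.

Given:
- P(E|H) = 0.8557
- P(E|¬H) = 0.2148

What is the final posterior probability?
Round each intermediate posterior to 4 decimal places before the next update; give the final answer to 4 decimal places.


Sequential Bayesian updating:

Initial prior: P(H) = 0.5093

Update 1:
  P(E) = 0.8557 × 0.5093 + 0.2148 × 0.4907 = 0.43580801 + 0.10540236 = 0.54121037
  P(H|E) = 0.43580801 / 0.54121037 = 0.8052

Update 2:
  P(E) = 0.8557 × 0.8052 + 0.2148 × 0.1948 = 0.68900964 + 0.04184304 = 0.73085268
  P(H|E) = 0.68900964 / 0.73085268 = 0.9427

Final posterior: 0.9427


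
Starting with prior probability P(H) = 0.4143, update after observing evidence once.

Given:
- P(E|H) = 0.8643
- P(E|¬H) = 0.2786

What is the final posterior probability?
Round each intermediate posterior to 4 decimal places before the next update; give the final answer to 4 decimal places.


Sequential Bayesian updating:

Initial prior: P(H) = 0.4143

Update 1:
  P(E) = 0.8643 × 0.4143 + 0.2786 × 0.5857 = 0.35807949 + 0.16317602 = 0.52125551
  P(H|E) = 0.35807949 / 0.52125551 = 0.6870

Final posterior: 0.6870


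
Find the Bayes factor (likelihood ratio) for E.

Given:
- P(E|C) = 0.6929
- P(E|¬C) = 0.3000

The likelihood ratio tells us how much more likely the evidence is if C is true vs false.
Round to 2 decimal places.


Likelihood Ratio (LR) = P(E|C) / P(E|¬C)

LR = 0.6929 / 0.3000
   = 2.31

The evidence is 2.31 times more likely if C is true than if C is false.
LR > 1, so observing E raises the odds in favor of C.


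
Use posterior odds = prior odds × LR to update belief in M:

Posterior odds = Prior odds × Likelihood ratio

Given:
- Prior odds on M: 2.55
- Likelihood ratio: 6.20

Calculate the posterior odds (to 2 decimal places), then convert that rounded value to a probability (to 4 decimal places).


Step 1: Calculate posterior odds
Posterior odds = Prior odds × LR
               = 2.55 × 6.20
               = 15.81

Step 2: Convert to probability
P(M|E) = Posterior odds / (1 + Posterior odds)
       = 15.81 / (1 + 15.81)
       = 15.81 / 16.81
       = 0.9405

The evidence increased P(M) from 0.7183 to 0.9405.


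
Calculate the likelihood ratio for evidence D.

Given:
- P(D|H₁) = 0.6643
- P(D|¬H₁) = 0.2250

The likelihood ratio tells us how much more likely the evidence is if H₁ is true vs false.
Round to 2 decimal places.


Likelihood Ratio (LR) = P(D|H₁) / P(D|¬H₁)

LR = 0.6643 / 0.2250
   = 2.95

The evidence is 2.95 times more likely if H₁ is true than if H₁ is false.
Because LR exceeds 1, D is evidence for H₁.


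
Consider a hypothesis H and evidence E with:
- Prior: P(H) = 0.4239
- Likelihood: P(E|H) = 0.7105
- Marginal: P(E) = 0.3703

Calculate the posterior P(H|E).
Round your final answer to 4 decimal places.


Using Bayes' theorem:

P(H|E) = P(E|H) × P(H) / P(E)
       = 0.7105 × 0.4239 / 0.3703
       = 0.30118095 / 0.3703
       = 0.8133

The evidence strengthens our belief in H.
Prior: 0.4239 → Posterior: 0.8133


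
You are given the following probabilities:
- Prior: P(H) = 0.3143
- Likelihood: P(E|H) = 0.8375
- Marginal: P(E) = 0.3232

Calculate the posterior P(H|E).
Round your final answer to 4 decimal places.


Using Bayes' theorem:

P(H|E) = P(E|H) × P(H) / P(E)
       = 0.8375 × 0.3143 / 0.3232
       = 0.26322625 / 0.3232
       = 0.8144

The evidence strengthens our belief in H.
Prior: 0.3143 → Posterior: 0.8144


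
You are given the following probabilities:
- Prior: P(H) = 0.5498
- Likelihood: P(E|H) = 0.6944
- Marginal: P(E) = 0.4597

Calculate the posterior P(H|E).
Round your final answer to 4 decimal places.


Using Bayes' theorem:

P(H|E) = P(E|H) × P(H) / P(E)
       = 0.6944 × 0.5498 / 0.4597
       = 0.38178112 / 0.4597
       = 0.8305

The evidence strengthens our belief in H.
Prior: 0.5498 → Posterior: 0.8305


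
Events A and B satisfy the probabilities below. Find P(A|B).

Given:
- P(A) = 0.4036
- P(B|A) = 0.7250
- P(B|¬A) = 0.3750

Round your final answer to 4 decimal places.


Bayes' theorem: P(A|B) = P(B|A) × P(A) / P(B)

Step 1: Calculate P(B) using law of total probability
P(B) = P(B|A)P(A) + P(B|¬A)P(¬A)
     = 0.7250 × 0.4036 + 0.3750 × 0.5964
     = 0.29261000 + 0.22365000
     = 0.51626000

Step 2: Apply Bayes' theorem
P(A|B) = P(B|A) × P(A) / P(B)
       = 0.29261000 / 0.51626000
       = 0.5668


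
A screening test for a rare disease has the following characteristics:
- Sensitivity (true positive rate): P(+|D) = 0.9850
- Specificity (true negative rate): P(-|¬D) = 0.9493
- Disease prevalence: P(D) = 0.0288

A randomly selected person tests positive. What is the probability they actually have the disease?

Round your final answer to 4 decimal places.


Let D = has disease, + = positive test

Given:
- P(D) = 0.0288 (prevalence)
- P(+|D) = 0.9850 (sensitivity)
- P(-|¬D) = 0.9493 (specificity)
- P(+|¬D) = 0.0507 (false positive rate = 1 - specificity)

Step 1: Find P(+)
P(+) = P(+|D)P(D) + P(+|¬D)P(¬D)
     = 0.9850 × 0.0288 + 0.0507 × 0.9712
     = 0.02836800 + 0.04923984
     = 0.07760784

Step 2: Apply Bayes' theorem for P(D|+)
P(D|+) = P(+|D)P(D) / P(+)
       = 0.02836800 / 0.07760784
       = 0.3655


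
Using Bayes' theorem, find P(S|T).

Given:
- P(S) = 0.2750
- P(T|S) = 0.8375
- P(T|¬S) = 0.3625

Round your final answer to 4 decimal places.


Bayes' theorem: P(S|T) = P(T|S) × P(S) / P(T)

Step 1: Calculate P(T) using law of total probability
P(T) = P(T|S)P(S) + P(T|¬S)P(¬S)
     = 0.8375 × 0.2750 + 0.3625 × 0.7250
     = 0.23031250 + 0.26281250
     = 0.49312500

Step 2: Apply Bayes' theorem
P(S|T) = P(T|S) × P(S) / P(T)
       = 0.23031250 / 0.49312500
       = 0.4670


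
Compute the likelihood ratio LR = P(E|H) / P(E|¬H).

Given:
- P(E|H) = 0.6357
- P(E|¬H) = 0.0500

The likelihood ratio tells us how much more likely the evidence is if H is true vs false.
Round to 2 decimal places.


Likelihood Ratio (LR) = P(E|H) / P(E|¬H)

LR = 0.6357 / 0.0500
   = 12.71

The evidence is 12.71 times more likely if H is true than if H is false.
LR > 1, so observing E raises the odds in favor of H.


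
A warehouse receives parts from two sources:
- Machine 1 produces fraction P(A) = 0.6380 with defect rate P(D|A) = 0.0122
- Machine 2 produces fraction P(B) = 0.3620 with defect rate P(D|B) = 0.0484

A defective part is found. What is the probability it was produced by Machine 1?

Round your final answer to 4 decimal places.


Let A = from Machine 1, D = defective

Given:
- P(A) = 0.6380, P(B) = 0.3620
- P(D|A) = 0.0122, P(D|B) = 0.0484

Step 1: Find P(D)
P(D) = P(D|A)P(A) + P(D|B)P(B)
     = 0.0122 × 0.6380 + 0.0484 × 0.3620
     = 0.00778360 + 0.01752080
     = 0.02530440

Step 2: Apply Bayes' theorem
P(A|D) = P(D|A)P(A) / P(D)
       = 0.00778360 / 0.02530440
       = 0.3076


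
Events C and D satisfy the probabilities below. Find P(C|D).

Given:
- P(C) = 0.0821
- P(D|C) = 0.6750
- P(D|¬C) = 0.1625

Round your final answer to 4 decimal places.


Bayes' theorem: P(C|D) = P(D|C) × P(C) / P(D)

Step 1: Calculate P(D) using law of total probability
P(D) = P(D|C)P(C) + P(D|¬C)P(¬C)
     = 0.6750 × 0.0821 + 0.1625 × 0.9179
     = 0.05541750 + 0.14915875
     = 0.20457625

Step 2: Apply Bayes' theorem
P(C|D) = P(D|C) × P(C) / P(D)
       = 0.05541750 / 0.20457625
       = 0.2709


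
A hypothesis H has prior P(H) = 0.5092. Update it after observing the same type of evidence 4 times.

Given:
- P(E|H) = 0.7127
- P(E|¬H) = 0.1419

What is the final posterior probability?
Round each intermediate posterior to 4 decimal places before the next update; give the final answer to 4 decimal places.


Sequential Bayesian updating:

Initial prior: P(H) = 0.5092

Update 1:
  P(E) = 0.7127 × 0.5092 + 0.1419 × 0.4908 = 0.36290684 + 0.06964452 = 0.43255136
  P(H|E) = 0.36290684 / 0.43255136 = 0.8390

Update 2:
  P(E) = 0.7127 × 0.8390 + 0.1419 × 0.1610 = 0.59795530 + 0.02284590 = 0.62080120
  P(H|E) = 0.59795530 / 0.62080120 = 0.9632

Update 3:
  P(E) = 0.7127 × 0.9632 + 0.1419 × 0.0368 = 0.68647264 + 0.00522192 = 0.69169456
  P(H|E) = 0.68647264 / 0.69169456 = 0.9925

Update 4:
  P(E) = 0.7127 × 0.9925 + 0.1419 × 0.0075 = 0.70735475 + 0.00106425 = 0.70841900
  P(H|E) = 0.70735475 / 0.70841900 = 0.9985

Final posterior: 0.9985


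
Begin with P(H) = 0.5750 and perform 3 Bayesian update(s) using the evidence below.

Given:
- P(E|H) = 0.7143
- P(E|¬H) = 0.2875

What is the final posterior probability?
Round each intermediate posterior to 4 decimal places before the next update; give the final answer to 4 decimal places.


Sequential Bayesian updating:

Initial prior: P(H) = 0.5750

Update 1:
  P(E) = 0.7143 × 0.5750 + 0.2875 × 0.4250 = 0.41072250 + 0.12218750 = 0.53291000
  P(H|E) = 0.41072250 / 0.53291000 = 0.7707

Update 2:
  P(E) = 0.7143 × 0.7707 + 0.2875 × 0.2293 = 0.55051101 + 0.06592375 = 0.61643476
  P(H|E) = 0.55051101 / 0.61643476 = 0.8931

Update 3:
  P(E) = 0.7143 × 0.8931 + 0.2875 × 0.1069 = 0.63794133 + 0.03073375 = 0.66867508
  P(H|E) = 0.63794133 / 0.66867508 = 0.9540

Final posterior: 0.9540


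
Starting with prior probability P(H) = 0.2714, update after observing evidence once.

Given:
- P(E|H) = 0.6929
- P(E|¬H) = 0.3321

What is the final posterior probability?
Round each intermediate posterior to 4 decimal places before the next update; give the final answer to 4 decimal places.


Sequential Bayesian updating:

Initial prior: P(H) = 0.2714

Update 1:
  P(E) = 0.6929 × 0.2714 + 0.3321 × 0.7286 = 0.18805306 + 0.24196806 = 0.43002112
  P(H|E) = 0.18805306 / 0.43002112 = 0.4373

Final posterior: 0.4373


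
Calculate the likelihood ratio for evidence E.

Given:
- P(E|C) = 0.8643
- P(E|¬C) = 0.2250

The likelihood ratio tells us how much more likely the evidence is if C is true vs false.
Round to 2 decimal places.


Likelihood Ratio (LR) = P(E|C) / P(E|¬C)

LR = 0.8643 / 0.2250
   = 3.84

The evidence is 3.84 times more likely if C is true than if C is false.
Because LR exceeds 1, E is evidence for C.


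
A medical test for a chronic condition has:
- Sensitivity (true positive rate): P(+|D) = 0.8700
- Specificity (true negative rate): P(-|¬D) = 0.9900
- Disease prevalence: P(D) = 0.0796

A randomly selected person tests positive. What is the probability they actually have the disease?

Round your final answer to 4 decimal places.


Let D = has disease, + = positive test

Given:
- P(D) = 0.0796 (prevalence)
- P(+|D) = 0.8700 (sensitivity)
- P(-|¬D) = 0.9900 (specificity)
- P(+|¬D) = 0.0100 (false positive rate = 1 - specificity)

Step 1: Find P(+)
P(+) = P(+|D)P(D) + P(+|¬D)P(¬D)
     = 0.8700 × 0.0796 + 0.0100 × 0.9204
     = 0.06925200 + 0.00920400
     = 0.07845600

Step 2: Apply Bayes' theorem for P(D|+)
P(D|+) = P(+|D)P(D) / P(+)
       = 0.06925200 / 0.07845600
       = 0.8827


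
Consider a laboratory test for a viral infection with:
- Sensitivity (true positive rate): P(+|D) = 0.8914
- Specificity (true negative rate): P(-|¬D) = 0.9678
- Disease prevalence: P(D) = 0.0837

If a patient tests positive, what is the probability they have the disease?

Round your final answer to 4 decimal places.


Let D = has disease, + = positive test

Given:
- P(D) = 0.0837 (prevalence)
- P(+|D) = 0.8914 (sensitivity)
- P(-|¬D) = 0.9678 (specificity)
- P(+|¬D) = 0.0322 (false positive rate = 1 - specificity)

Step 1: Find P(+)
P(+) = P(+|D)P(D) + P(+|¬D)P(¬D)
     = 0.8914 × 0.0837 + 0.0322 × 0.9163
     = 0.07461018 + 0.02950486
     = 0.10411504

Step 2: Apply Bayes' theorem for P(D|+)
P(D|+) = P(+|D)P(D) / P(+)
       = 0.07461018 / 0.10411504
       = 0.7166


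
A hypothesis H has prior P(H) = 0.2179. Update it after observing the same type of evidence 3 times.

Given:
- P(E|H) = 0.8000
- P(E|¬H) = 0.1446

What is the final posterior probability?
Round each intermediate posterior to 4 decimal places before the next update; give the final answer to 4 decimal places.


Sequential Bayesian updating:

Initial prior: P(H) = 0.2179

Update 1:
  P(E) = 0.8000 × 0.2179 + 0.1446 × 0.7821 = 0.17432000 + 0.11309166 = 0.28741166
  P(H|E) = 0.17432000 / 0.28741166 = 0.6065

Update 2:
  P(E) = 0.8000 × 0.6065 + 0.1446 × 0.3935 = 0.48520000 + 0.05690010 = 0.54210010
  P(H|E) = 0.48520000 / 0.54210010 = 0.8950

Update 3:
  P(E) = 0.8000 × 0.8950 + 0.1446 × 0.1050 = 0.71600000 + 0.01518300 = 0.73118300
  P(H|E) = 0.71600000 / 0.73118300 = 0.9792

Final posterior: 0.9792


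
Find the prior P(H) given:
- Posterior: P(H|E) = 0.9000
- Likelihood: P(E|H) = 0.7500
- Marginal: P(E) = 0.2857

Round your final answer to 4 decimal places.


From Bayes' theorem: P(H|E) = P(E|H) × P(H) / P(E)

Rearranging for P(H):
P(H) = P(H|E) × P(E) / P(E|H)
     = 0.9000 × 0.2857 / 0.7500
     = 0.25713000 / 0.7500
     = 0.3428


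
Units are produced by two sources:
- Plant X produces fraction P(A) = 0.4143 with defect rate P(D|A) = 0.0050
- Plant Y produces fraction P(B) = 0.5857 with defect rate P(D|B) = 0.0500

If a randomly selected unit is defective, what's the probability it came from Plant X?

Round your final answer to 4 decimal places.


Let A = from Plant X, D = defective

Given:
- P(A) = 0.4143, P(B) = 0.5857
- P(D|A) = 0.0050, P(D|B) = 0.0500

Step 1: Find P(D)
P(D) = P(D|A)P(A) + P(D|B)P(B)
     = 0.0050 × 0.4143 + 0.0500 × 0.5857
     = 0.00207150 + 0.02928500
     = 0.03135650

Step 2: Apply Bayes' theorem
P(A|D) = P(D|A)P(A) / P(D)
       = 0.00207150 / 0.03135650
       = 0.0661


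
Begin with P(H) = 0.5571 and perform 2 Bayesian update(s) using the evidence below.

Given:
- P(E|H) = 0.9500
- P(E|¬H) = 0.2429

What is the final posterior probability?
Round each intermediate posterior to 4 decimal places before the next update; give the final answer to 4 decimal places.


Sequential Bayesian updating:

Initial prior: P(H) = 0.5571

Update 1:
  P(E) = 0.9500 × 0.5571 + 0.2429 × 0.4429 = 0.52924500 + 0.10758041 = 0.63682541
  P(H|E) = 0.52924500 / 0.63682541 = 0.8311

Update 2:
  P(E) = 0.9500 × 0.8311 + 0.2429 × 0.1689 = 0.78954500 + 0.04102581 = 0.83057081
  P(H|E) = 0.78954500 / 0.83057081 = 0.9506

Final posterior: 0.9506


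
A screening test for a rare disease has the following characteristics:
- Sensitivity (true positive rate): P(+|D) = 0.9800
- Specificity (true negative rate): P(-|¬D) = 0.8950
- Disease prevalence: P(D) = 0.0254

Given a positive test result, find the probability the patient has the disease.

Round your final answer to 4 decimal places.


Let D = has disease, + = positive test

Given:
- P(D) = 0.0254 (prevalence)
- P(+|D) = 0.9800 (sensitivity)
- P(-|¬D) = 0.8950 (specificity)
- P(+|¬D) = 0.1050 (false positive rate = 1 - specificity)

Step 1: Find P(+)
P(+) = P(+|D)P(D) + P(+|¬D)P(¬D)
     = 0.9800 × 0.0254 + 0.1050 × 0.9746
     = 0.02489200 + 0.10233300
     = 0.12722500

Step 2: Apply Bayes' theorem for P(D|+)
P(D|+) = P(+|D)P(D) / P(+)
       = 0.02489200 / 0.12722500
       = 0.1957


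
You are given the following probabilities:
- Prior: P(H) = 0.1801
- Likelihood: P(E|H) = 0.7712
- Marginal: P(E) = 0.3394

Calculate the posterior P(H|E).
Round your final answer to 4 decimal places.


Using Bayes' theorem:

P(H|E) = P(E|H) × P(H) / P(E)
       = 0.7712 × 0.1801 / 0.3394
       = 0.13889312 / 0.3394
       = 0.4092

The evidence strengthens our belief in H.
Prior: 0.1801 → Posterior: 0.4092


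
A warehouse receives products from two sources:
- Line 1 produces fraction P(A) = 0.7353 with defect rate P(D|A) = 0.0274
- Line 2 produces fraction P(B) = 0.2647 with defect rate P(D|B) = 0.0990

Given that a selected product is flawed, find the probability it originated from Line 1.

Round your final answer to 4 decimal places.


Let A = from Line 1, D = flawed

Given:
- P(A) = 0.7353, P(B) = 0.2647
- P(D|A) = 0.0274, P(D|B) = 0.0990

Step 1: Find P(D)
P(D) = P(D|A)P(A) + P(D|B)P(B)
     = 0.0274 × 0.7353 + 0.0990 × 0.2647
     = 0.02014722 + 0.02620530
     = 0.04635252

Step 2: Apply Bayes' theorem
P(A|D) = P(D|A)P(A) / P(D)
       = 0.02014722 / 0.04635252
       = 0.4347


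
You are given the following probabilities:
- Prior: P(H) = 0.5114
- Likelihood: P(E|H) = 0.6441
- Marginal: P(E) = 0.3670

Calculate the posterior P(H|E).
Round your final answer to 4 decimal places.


Using Bayes' theorem:

P(H|E) = P(E|H) × P(H) / P(E)
       = 0.6441 × 0.5114 / 0.3670
       = 0.32939274 / 0.3670
       = 0.8975

The evidence strengthens our belief in H.
Prior: 0.5114 → Posterior: 0.8975


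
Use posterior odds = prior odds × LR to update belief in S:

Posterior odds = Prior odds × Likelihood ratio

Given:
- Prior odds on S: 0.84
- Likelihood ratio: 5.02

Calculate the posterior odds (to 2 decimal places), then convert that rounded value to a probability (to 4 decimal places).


Step 1: Calculate posterior odds
Posterior odds = Prior odds × LR
               = 0.84 × 5.02
               = 4.22

Step 2: Convert to probability
P(S|E) = Posterior odds / (1 + Posterior odds)
       = 4.22 / (1 + 4.22)
       = 4.22 / 5.22
       = 0.8084

The evidence increased P(S) from 0.4565 to 0.8084.


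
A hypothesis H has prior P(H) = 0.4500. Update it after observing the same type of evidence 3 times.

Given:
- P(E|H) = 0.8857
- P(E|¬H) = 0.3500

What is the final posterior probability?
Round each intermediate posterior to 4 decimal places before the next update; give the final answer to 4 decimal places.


Sequential Bayesian updating:

Initial prior: P(H) = 0.4500

Update 1:
  P(E) = 0.8857 × 0.4500 + 0.3500 × 0.5500 = 0.39856500 + 0.19250000 = 0.59106500
  P(H|E) = 0.39856500 / 0.59106500 = 0.6743

Update 2:
  P(E) = 0.8857 × 0.6743 + 0.3500 × 0.3257 = 0.59722751 + 0.11399500 = 0.71122251
  P(H|E) = 0.59722751 / 0.71122251 = 0.8397

Update 3:
  P(E) = 0.8857 × 0.8397 + 0.3500 × 0.1603 = 0.74372229 + 0.05610500 = 0.79982729
  P(H|E) = 0.74372229 / 0.79982729 = 0.9299

Final posterior: 0.9299


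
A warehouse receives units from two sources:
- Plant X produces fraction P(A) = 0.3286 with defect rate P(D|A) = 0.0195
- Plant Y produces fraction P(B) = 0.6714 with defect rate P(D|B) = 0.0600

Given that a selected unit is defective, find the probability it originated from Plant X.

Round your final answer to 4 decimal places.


Let A = from Plant X, D = defective

Given:
- P(A) = 0.3286, P(B) = 0.6714
- P(D|A) = 0.0195, P(D|B) = 0.0600

Step 1: Find P(D)
P(D) = P(D|A)P(A) + P(D|B)P(B)
     = 0.0195 × 0.3286 + 0.0600 × 0.6714
     = 0.00640770 + 0.04028400
     = 0.04669170

Step 2: Apply Bayes' theorem
P(A|D) = P(D|A)P(A) / P(D)
       = 0.00640770 / 0.04669170
       = 0.1372


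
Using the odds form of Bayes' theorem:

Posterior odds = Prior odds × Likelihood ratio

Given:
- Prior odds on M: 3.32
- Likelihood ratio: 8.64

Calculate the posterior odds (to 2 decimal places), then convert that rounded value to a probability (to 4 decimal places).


Step 1: Calculate posterior odds
Posterior odds = Prior odds × LR
               = 3.32 × 8.64
               = 28.68

Step 2: Convert to probability
P(M|E) = Posterior odds / (1 + Posterior odds)
       = 28.68 / (1 + 28.68)
       = 28.68 / 29.68
       = 0.9663

The evidence increased P(M) from 0.7685 to 0.9663.


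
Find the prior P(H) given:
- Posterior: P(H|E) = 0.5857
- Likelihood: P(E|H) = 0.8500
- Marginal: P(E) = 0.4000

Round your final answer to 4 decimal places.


From Bayes' theorem: P(H|E) = P(E|H) × P(H) / P(E)

Rearranging for P(H):
P(H) = P(H|E) × P(E) / P(E|H)
     = 0.5857 × 0.4000 / 0.8500
     = 0.23428000 / 0.8500
     = 0.2756


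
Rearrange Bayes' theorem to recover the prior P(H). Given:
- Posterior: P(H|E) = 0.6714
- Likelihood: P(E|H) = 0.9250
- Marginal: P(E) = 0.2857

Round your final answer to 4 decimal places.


From Bayes' theorem: P(H|E) = P(E|H) × P(H) / P(E)

Rearranging for P(H):
P(H) = P(H|E) × P(E) / P(E|H)
     = 0.6714 × 0.2857 / 0.9250
     = 0.19181898 / 0.9250
     = 0.2074


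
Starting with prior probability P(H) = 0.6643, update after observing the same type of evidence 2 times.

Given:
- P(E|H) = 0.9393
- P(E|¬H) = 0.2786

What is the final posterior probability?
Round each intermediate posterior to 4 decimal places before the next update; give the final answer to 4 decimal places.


Sequential Bayesian updating:

Initial prior: P(H) = 0.6643

Update 1:
  P(E) = 0.9393 × 0.6643 + 0.2786 × 0.3357 = 0.62397699 + 0.09352602 = 0.71750301
  P(H|E) = 0.62397699 / 0.71750301 = 0.8697

Update 2:
  P(E) = 0.9393 × 0.8697 + 0.2786 × 0.1303 = 0.81690921 + 0.03630158 = 0.85321079
  P(H|E) = 0.81690921 / 0.85321079 = 0.9575

Final posterior: 0.9575


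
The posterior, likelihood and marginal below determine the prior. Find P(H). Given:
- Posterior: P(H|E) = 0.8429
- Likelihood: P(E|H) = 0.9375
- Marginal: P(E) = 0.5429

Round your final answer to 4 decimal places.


From Bayes' theorem: P(H|E) = P(E|H) × P(H) / P(E)

Rearranging for P(H):
P(H) = P(H|E) × P(E) / P(E|H)
     = 0.8429 × 0.5429 / 0.9375
     = 0.45761041 / 0.9375
     = 0.4881


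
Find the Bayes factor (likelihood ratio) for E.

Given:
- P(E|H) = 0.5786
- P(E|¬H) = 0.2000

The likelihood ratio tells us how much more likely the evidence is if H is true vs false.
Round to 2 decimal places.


Likelihood Ratio (LR) = P(E|H) / P(E|¬H)

LR = 0.5786 / 0.2000
   = 2.89

The evidence is 2.89 times more likely if H is true than if H is false.
LR > 1, so observing E raises the odds in favor of H.


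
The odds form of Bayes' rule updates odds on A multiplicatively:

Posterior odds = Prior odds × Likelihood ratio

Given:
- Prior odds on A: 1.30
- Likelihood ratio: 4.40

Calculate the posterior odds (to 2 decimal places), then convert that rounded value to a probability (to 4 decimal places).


Step 1: Calculate posterior odds
Posterior odds = Prior odds × LR
               = 1.30 × 4.40
               = 5.72

Step 2: Convert to probability
P(A|E) = Posterior odds / (1 + Posterior odds)
       = 5.72 / (1 + 5.72)
       = 5.72 / 6.72
       = 0.8512

The evidence increased P(A) from 0.5652 to 0.8512.


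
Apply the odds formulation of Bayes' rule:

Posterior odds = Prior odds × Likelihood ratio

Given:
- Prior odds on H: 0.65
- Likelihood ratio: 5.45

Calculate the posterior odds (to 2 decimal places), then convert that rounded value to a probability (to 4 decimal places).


Step 1: Calculate posterior odds
Posterior odds = Prior odds × LR
               = 0.65 × 5.45
               = 3.54

Step 2: Convert to probability
P(H|E) = Posterior odds / (1 + Posterior odds)
       = 3.54 / (1 + 3.54)
       = 3.54 / 4.54
       = 0.7797

The evidence increased P(H) from 0.3939 to 0.7797.


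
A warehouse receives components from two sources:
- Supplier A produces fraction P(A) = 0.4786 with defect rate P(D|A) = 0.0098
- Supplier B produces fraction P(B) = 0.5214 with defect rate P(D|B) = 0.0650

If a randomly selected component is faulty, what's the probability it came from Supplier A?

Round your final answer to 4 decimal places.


Let A = from Supplier A, D = faulty

Given:
- P(A) = 0.4786, P(B) = 0.5214
- P(D|A) = 0.0098, P(D|B) = 0.0650

Step 1: Find P(D)
P(D) = P(D|A)P(A) + P(D|B)P(B)
     = 0.0098 × 0.4786 + 0.0650 × 0.5214
     = 0.00469028 + 0.03389100
     = 0.03858128

Step 2: Apply Bayes' theorem
P(A|D) = P(D|A)P(A) / P(D)
       = 0.00469028 / 0.03858128
       = 0.1216


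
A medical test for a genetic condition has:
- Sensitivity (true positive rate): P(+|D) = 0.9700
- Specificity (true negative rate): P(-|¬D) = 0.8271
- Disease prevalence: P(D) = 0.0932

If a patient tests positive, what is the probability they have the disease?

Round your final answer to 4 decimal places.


Let D = has disease, + = positive test

Given:
- P(D) = 0.0932 (prevalence)
- P(+|D) = 0.9700 (sensitivity)
- P(-|¬D) = 0.8271 (specificity)
- P(+|¬D) = 0.1729 (false positive rate = 1 - specificity)

Step 1: Find P(+)
P(+) = P(+|D)P(D) + P(+|¬D)P(¬D)
     = 0.9700 × 0.0932 + 0.1729 × 0.9068
     = 0.09040400 + 0.15678572
     = 0.24718972

Step 2: Apply Bayes' theorem for P(D|+)
P(D|+) = P(+|D)P(D) / P(+)
       = 0.09040400 / 0.24718972
       = 0.3657


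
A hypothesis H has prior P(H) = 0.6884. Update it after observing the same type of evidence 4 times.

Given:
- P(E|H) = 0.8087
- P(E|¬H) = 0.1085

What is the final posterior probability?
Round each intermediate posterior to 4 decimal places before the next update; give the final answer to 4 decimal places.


Sequential Bayesian updating:

Initial prior: P(H) = 0.6884

Update 1:
  P(E) = 0.8087 × 0.6884 + 0.1085 × 0.3116 = 0.55670908 + 0.03380860 = 0.59051768
  P(H|E) = 0.55670908 / 0.59051768 = 0.9427

Update 2:
  P(E) = 0.8087 × 0.9427 + 0.1085 × 0.0573 = 0.76236149 + 0.00621705 = 0.76857854
  P(H|E) = 0.76236149 / 0.76857854 = 0.9919

Update 3:
  P(E) = 0.8087 × 0.9919 + 0.1085 × 0.0081 = 0.80214953 + 0.00087885 = 0.80302838
  P(H|E) = 0.80214953 / 0.80302838 = 0.9989

Update 4:
  P(E) = 0.8087 × 0.9989 + 0.1085 × 0.0011 = 0.80781043 + 0.00011935 = 0.80792978
  P(H|E) = 0.80781043 / 0.80792978 = 0.9999

Final posterior: 0.9999


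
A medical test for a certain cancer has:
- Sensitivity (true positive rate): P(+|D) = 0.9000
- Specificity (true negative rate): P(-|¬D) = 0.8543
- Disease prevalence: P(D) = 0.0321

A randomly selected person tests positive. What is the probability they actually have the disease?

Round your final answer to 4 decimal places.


Let D = has disease, + = positive test

Given:
- P(D) = 0.0321 (prevalence)
- P(+|D) = 0.9000 (sensitivity)
- P(-|¬D) = 0.8543 (specificity)
- P(+|¬D) = 0.1457 (false positive rate = 1 - specificity)

Step 1: Find P(+)
P(+) = P(+|D)P(D) + P(+|¬D)P(¬D)
     = 0.9000 × 0.0321 + 0.1457 × 0.9679
     = 0.02889000 + 0.14102303
     = 0.16991303

Step 2: Apply Bayes' theorem for P(D|+)
P(D|+) = P(+|D)P(D) / P(+)
       = 0.02889000 / 0.16991303
       = 0.1700


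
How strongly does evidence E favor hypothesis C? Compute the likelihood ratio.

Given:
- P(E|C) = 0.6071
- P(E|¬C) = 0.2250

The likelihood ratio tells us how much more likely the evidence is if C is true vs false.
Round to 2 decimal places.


Likelihood Ratio (LR) = P(E|C) / P(E|¬C)

LR = 0.6071 / 0.2250
   = 2.70

The evidence is 2.70 times more likely if C is true than if C is false.
Since LR > 1, the evidence supports C over ¬C.


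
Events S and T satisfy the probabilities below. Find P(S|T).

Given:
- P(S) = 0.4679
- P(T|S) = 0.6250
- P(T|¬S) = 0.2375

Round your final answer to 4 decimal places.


Bayes' theorem: P(S|T) = P(T|S) × P(S) / P(T)

Step 1: Calculate P(T) using law of total probability
P(T) = P(T|S)P(S) + P(T|¬S)P(¬S)
     = 0.6250 × 0.4679 + 0.2375 × 0.5321
     = 0.29243750 + 0.12637375
     = 0.41881125

Step 2: Apply Bayes' theorem
P(S|T) = P(T|S) × P(S) / P(T)
       = 0.29243750 / 0.41881125
       = 0.6983


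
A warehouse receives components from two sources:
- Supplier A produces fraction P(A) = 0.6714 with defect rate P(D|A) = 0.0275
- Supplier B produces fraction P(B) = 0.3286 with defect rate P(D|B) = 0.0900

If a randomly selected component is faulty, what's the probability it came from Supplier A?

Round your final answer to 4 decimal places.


Let A = from Supplier A, D = faulty

Given:
- P(A) = 0.6714, P(B) = 0.3286
- P(D|A) = 0.0275, P(D|B) = 0.0900

Step 1: Find P(D)
P(D) = P(D|A)P(A) + P(D|B)P(B)
     = 0.0275 × 0.6714 + 0.0900 × 0.3286
     = 0.01846350 + 0.02957400
     = 0.04803750

Step 2: Apply Bayes' theorem
P(A|D) = P(D|A)P(A) / P(D)
       = 0.01846350 / 0.04803750
       = 0.3844


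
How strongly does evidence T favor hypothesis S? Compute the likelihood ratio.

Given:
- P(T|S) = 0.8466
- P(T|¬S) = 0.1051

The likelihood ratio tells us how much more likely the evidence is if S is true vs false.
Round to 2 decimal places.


Likelihood Ratio (LR) = P(T|S) / P(T|¬S)

LR = 0.8466 / 0.1051
   = 8.06

The evidence is 8.06 times more likely if S is true than if S is false.
LR > 1, so observing T raises the odds in favor of S.


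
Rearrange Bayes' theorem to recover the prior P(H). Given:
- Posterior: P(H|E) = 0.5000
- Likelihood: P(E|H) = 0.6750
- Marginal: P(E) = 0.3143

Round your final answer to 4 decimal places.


From Bayes' theorem: P(H|E) = P(E|H) × P(H) / P(E)

Rearranging for P(H):
P(H) = P(H|E) × P(E) / P(E|H)
     = 0.5000 × 0.3143 / 0.6750
     = 0.15715000 / 0.6750
     = 0.2328


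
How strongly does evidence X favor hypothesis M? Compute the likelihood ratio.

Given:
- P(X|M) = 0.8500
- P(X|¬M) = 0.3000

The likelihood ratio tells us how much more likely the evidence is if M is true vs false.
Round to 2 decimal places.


Likelihood Ratio (LR) = P(X|M) / P(X|¬M)

LR = 0.8500 / 0.3000
   = 2.83

The evidence is 2.83 times more likely if M is true than if M is false.
Because LR exceeds 1, X is evidence for M.


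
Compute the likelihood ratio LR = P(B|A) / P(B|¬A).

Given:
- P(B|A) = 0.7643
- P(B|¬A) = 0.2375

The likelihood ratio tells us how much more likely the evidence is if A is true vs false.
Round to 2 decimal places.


Likelihood Ratio (LR) = P(B|A) / P(B|¬A)

LR = 0.7643 / 0.2375
   = 3.22

The evidence is 3.22 times more likely if A is true than if A is false.
Since LR > 1, the evidence supports A over ¬A.


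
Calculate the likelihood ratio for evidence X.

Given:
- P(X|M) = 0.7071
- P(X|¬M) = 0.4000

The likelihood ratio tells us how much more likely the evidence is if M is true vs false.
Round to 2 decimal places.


Likelihood Ratio (LR) = P(X|M) / P(X|¬M)

LR = 0.7071 / 0.4000
   = 1.77

The evidence is 1.77 times more likely if M is true than if M is false.
LR > 1, so observing X raises the odds in favor of M.


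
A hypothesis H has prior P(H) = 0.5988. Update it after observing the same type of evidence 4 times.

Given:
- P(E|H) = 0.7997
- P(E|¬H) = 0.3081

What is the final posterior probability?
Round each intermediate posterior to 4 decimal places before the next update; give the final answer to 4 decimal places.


Sequential Bayesian updating:

Initial prior: P(H) = 0.5988

Update 1:
  P(E) = 0.7997 × 0.5988 + 0.3081 × 0.4012 = 0.47886036 + 0.12360972 = 0.60247008
  P(H|E) = 0.47886036 / 0.60247008 = 0.7948

Update 2:
  P(E) = 0.7997 × 0.7948 + 0.3081 × 0.2052 = 0.63560156 + 0.06322212 = 0.69882368
  P(H|E) = 0.63560156 / 0.69882368 = 0.9095

Update 3:
  P(E) = 0.7997 × 0.9095 + 0.3081 × 0.0905 = 0.72732715 + 0.02788305 = 0.75521020
  P(H|E) = 0.72732715 / 0.75521020 = 0.9631

Update 4:
  P(E) = 0.7997 × 0.9631 + 0.3081 × 0.0369 = 0.77019107 + 0.01136889 = 0.78155996
  P(H|E) = 0.77019107 / 0.78155996 = 0.9855

Final posterior: 0.9855


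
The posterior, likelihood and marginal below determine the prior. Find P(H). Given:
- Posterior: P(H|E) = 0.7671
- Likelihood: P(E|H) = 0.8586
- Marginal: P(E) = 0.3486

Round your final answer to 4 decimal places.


From Bayes' theorem: P(H|E) = P(E|H) × P(H) / P(E)

Rearranging for P(H):
P(H) = P(H|E) × P(E) / P(E|H)
     = 0.7671 × 0.3486 / 0.8586
     = 0.26741106 / 0.8586
     = 0.3115


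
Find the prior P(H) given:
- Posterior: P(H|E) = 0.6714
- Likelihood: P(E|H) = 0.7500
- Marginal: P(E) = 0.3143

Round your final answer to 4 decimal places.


From Bayes' theorem: P(H|E) = P(E|H) × P(H) / P(E)

Rearranging for P(H):
P(H) = P(H|E) × P(E) / P(E|H)
     = 0.6714 × 0.3143 / 0.7500
     = 0.21102102 / 0.7500
     = 0.2814


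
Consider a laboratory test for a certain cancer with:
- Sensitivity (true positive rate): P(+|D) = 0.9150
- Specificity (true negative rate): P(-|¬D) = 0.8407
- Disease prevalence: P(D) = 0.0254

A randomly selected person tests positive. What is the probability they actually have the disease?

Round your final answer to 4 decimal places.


Let D = has disease, + = positive test

Given:
- P(D) = 0.0254 (prevalence)
- P(+|D) = 0.9150 (sensitivity)
- P(-|¬D) = 0.8407 (specificity)
- P(+|¬D) = 0.1593 (false positive rate = 1 - specificity)

Step 1: Find P(+)
P(+) = P(+|D)P(D) + P(+|¬D)P(¬D)
     = 0.9150 × 0.0254 + 0.1593 × 0.9746
     = 0.02324100 + 0.15525378
     = 0.17849478

Step 2: Apply Bayes' theorem for P(D|+)
P(D|+) = P(+|D)P(D) / P(+)
       = 0.02324100 / 0.17849478
       = 0.1302
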